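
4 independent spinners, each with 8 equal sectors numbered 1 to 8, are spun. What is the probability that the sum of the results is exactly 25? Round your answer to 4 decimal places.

There are 8^4 = 4096 equally likely outcomes.
The number of ordered 4-tuples from {1,…,8} summing to 25 is 120.
P(sum = 25) = 120/4096 = 15/512 ≈ 0.0293.

0.0293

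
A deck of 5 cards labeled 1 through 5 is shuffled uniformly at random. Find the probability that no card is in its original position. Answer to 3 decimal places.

0.367

This is the derangement probability: permutations of 5 with no fixed point.
D(5) = 5! · (1 − 1/1! + 1/2! − ··· + (−1)^5/5!) = 44.
P = 44/120 = 11/30 ≈ 0.367.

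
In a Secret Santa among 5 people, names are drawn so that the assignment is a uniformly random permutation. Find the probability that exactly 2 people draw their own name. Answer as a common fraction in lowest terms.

1/6

Choose which 2 of the 5 are fixed: C(5,2) = 10 ways.
The remaining 3 must have no fixed point: D(3) = 2.
P = 10·2/120 = 1/6.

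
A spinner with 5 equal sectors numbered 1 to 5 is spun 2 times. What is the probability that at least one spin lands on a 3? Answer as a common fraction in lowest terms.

9/25

P(no spin lands on a 3) = (4/5)^2 = 16/25.
P(at least one) = 1 − 16/25 = 9/25.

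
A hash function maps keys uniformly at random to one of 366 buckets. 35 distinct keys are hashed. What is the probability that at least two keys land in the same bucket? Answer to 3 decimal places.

0.813

It's easier to compute the probability that all 35 are distinct.
P(all distinct) = 366/366 · 365/366 · ··· · 332/366 ≈ 0.187.
So the probability of at least one match is 1 − 0.187 = 0.813.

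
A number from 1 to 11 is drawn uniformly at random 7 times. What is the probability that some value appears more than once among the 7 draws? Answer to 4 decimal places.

P(all 7 different) = 11/11 · 10/11 · ··· · 5/11 ≈ 0.0853.
P(at least two equal) = 1 − 0.0853 = 0.9147.

0.9147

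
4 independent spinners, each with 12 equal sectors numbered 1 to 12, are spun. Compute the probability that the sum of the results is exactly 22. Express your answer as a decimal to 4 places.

0.0479

There are 12^4 = 20736 equally likely outcomes.
The number of ordered 4-tuples from {1,…,12} summing to 22 is 994.
P(sum = 22) = 994/20736 = 497/10368 ≈ 0.0479.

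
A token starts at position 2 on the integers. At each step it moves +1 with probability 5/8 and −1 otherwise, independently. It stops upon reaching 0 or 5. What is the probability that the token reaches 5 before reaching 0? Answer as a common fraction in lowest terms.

Let r = q/p = (3/8)/(5/8) = 3/5. The recurrence P(i) = p·P(i+1) + q·P(i−1) with P(0)=0, P(5)=1 gives P(i) = (1 − r^i)/(1 − r^5).
P(2) = (1 − (3/5)^2) / (1 − (3/5)^5) = 1000/1441.

1000/1441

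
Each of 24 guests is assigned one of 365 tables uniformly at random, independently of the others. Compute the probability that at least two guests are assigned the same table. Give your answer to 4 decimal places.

It's easier to compute the probability that all 24 are distinct.
P(all distinct) = 365/365 · 364/365 · ··· · 342/365 ≈ 0.4617.
So the probability of at least one match is 1 − 0.4617 = 0.5383.

0.5383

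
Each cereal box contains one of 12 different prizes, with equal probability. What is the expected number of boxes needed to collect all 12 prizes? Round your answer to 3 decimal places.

After i distinct types are collected, each trial gives a new one with probability (12−i)/12, so the expected wait for the next new type is 12/(12−i).
E = 12/12 + 12/11 + 12/10 + 12/9 + 12/8 + 12/7 + 12/6 + 12/5 + 12/4 + 12/3 + 12/2 + 12/1 = 86021/2310 ≈ 37.239.

37.239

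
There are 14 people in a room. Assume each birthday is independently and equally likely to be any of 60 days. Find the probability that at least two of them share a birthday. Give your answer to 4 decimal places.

0.8070

It's easier to compute the probability that all 14 are distinct.
P(all distinct) = 60/60 · 59/60 · ··· · 47/60 ≈ 0.1930.
So the probability of at least one match is 1 − 0.1930 = 0.8070.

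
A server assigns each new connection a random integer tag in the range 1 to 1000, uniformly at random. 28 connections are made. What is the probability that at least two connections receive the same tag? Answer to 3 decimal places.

0.317

It's easier to compute the probability that all 28 are distinct.
P(all distinct) = 1000/1000 · 999/1000 · ··· · 973/1000 ≈ 0.683.
So the probability of at least one match is 1 − 0.683 = 0.317.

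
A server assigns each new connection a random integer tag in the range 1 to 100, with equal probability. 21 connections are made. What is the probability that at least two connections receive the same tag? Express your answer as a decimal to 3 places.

0.896

It's easier to compute the probability that all 21 are distinct.
P(all distinct) = 100/100 · 99/100 · ··· · 80/100 ≈ 0.104.
So the probability of at least one match is 1 − 0.104 = 0.896.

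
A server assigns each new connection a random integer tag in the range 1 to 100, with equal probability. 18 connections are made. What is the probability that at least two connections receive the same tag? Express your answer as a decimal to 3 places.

0.804

It's easier to compute the probability that all 18 are distinct.
P(all distinct) = 100/100 · 99/100 · ··· · 83/100 ≈ 0.196.
So the probability of at least one match is 1 − 0.196 = 0.804.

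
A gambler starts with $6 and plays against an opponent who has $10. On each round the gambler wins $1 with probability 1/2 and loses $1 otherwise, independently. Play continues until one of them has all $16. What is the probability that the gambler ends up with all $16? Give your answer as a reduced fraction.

With a fair step, P(i) = ½P(i−1) + ½P(i+1) with P(0)=0, P(16)=1 has the linear solution P(i) = i/16.
P(6) = 6/16 = 3/8.

3/8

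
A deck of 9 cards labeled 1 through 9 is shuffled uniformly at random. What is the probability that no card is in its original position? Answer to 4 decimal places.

0.3679

This is the derangement probability: permutations of 9 with no fixed point.
D(9) = 9! · (1 − 1/1! + 1/2! − ··· + (−1)^9/9!) = 133496.
P = 133496/362880 = 16687/45360 ≈ 0.3679.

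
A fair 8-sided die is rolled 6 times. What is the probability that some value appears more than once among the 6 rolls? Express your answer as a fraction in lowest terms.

3781/4096

P(all 6 different) = 8/8 · 7/8 · ··· · 3/8 = 315/4096.
P(at least two equal) = 1 − 315/4096 = 3781/4096.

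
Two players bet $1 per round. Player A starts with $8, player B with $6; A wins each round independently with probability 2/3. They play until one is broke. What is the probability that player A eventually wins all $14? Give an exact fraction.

Let r = q/p = (1/3)/(2/3) = 1/2. The recurrence P(i) = p·P(i+1) + q·P(i−1) with P(0)=0, P(14)=1 gives P(i) = (1 − r^i)/(1 − r^14).
P(8) = (1 − (1/2)^8) / (1 − (1/2)^14) = 5440/5461.

5440/5461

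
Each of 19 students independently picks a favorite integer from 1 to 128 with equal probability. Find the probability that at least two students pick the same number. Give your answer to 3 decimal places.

It's easier to compute the probability that all 19 are distinct.
P(all distinct) = 128/128 · 127/128 · ··· · 110/128 ≈ 0.245.
So the probability of at least one match is 1 − 0.245 = 0.755.

0.755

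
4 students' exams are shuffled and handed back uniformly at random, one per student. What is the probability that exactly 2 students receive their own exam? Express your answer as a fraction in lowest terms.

Choose which 2 of the 4 are fixed: C(4,2) = 6 ways.
The remaining 2 must have no fixed point: D(2) = 1.
P = 6·1/24 = 1/4.

1/4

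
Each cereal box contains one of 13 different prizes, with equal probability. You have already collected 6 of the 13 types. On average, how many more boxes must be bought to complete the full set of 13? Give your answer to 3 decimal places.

Starting from 6 distinct types, each trial gives a new one with probability (13−i)/13 when i types are held, so the wait for the next new type is 13/(13−i).
E = 13/7 + 13/6 + 13/5 + 13/4 + 13/3 + 13/2 + 13/1 = 4719/140 ≈ 33.707.

33.707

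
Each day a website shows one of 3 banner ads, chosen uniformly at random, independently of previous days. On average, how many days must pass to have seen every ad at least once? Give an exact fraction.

After i distinct types are collected, each trial gives a new one with probability (3−i)/3, so the expected wait for the next new type is 3/(3−i).
E = 3/3 + 3/2 + 3/1 = 11/2.

11/2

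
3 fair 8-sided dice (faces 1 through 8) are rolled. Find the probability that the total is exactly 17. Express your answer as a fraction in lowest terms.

9/128

There are 8^3 = 512 equally likely outcomes.
The number of ordered 3-tuples from {1,…,8} summing to 17 is 36.
P(sum = 17) = 36/512 = 9/128.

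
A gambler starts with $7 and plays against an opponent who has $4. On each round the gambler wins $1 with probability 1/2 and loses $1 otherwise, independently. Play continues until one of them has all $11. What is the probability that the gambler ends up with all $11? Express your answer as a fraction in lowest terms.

With a fair step, P(i) = ½P(i−1) + ½P(i+1) with P(0)=0, P(11)=1 has the linear solution P(i) = i/11.
P(7) = 7/11.

7/11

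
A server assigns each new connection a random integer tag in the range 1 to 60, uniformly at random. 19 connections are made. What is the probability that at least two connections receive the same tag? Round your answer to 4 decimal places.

It's easier to compute the probability that all 19 are distinct.
P(all distinct) = 60/60 · 59/60 · ··· · 42/60 ≈ 0.0408.
So the probability of at least one match is 1 − 0.0408 = 0.9592.

0.9592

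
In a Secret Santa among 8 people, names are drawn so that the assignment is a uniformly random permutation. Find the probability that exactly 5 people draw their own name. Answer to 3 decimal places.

Choose which 5 of the 8 are fixed: C(8,5) = 56 ways.
The remaining 3 must have no fixed point: D(3) = 2.
P = 56·2/40320 = 1/360 ≈ 0.003.

0.003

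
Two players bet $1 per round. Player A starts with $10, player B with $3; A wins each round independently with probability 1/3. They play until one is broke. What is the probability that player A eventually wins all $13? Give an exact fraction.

1023/8191

Let r = q/p = (2/3)/(1/3) = 2. The recurrence P(i) = p·P(i+1) + q·P(i−1) with P(0)=0, P(13)=1 gives P(i) = (1 − r^i)/(1 − r^13).
P(10) = (1 − (2)^10) / (1 − (2)^13) = 1023/8191.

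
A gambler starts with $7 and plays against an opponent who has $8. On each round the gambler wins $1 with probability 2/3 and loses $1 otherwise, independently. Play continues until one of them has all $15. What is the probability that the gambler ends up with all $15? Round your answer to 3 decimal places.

0.992

Let r = q/p = (1/3)/(2/3) = 1/2. The recurrence P(i) = p·P(i+1) + q·P(i−1) with P(0)=0, P(15)=1 gives P(i) = (1 − r^i)/(1 − r^15).
P(7) = (1 − (1/2)^7) / (1 − (1/2)^15) = 32512/32767 ≈ 0.992.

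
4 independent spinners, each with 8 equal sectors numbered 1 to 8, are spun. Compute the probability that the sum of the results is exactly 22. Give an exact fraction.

There are 8^4 = 4096 equally likely outcomes.
The number of ordered 4-tuples from {1,…,8} summing to 22 is 246.
P(sum = 22) = 246/4096 = 123/2048.

123/2048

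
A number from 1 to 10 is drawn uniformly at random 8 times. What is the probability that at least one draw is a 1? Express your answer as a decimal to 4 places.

P(no draw is a 1) = (9/10)^8 ≈ 0.4305.
P(at least one) = 1 − 0.4305 = 0.5695.

0.5695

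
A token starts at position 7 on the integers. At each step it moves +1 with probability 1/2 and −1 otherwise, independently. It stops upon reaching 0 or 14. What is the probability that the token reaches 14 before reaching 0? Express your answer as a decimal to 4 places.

0.5000

With a fair step, P(i) = ½P(i−1) + ½P(i+1) with P(0)=0, P(14)=1 has the linear solution P(i) = i/14.
P(7) = 7/14 = 1/2 ≈ 0.5000.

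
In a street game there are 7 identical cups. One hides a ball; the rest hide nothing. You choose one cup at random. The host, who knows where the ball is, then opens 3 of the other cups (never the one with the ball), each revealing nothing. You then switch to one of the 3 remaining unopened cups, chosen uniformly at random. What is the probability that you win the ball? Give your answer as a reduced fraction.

2/7

Your original cup holds the ball with probability 1/7, so the other 6 collectively hold it with probability 6/7.
The host can always find 3 empty cups to open, so the reveals don't change that 6/7; it is now spread over the 3 remaining unopened cups.
P(win by switching) = (6/7) · (1/3) = 2/7.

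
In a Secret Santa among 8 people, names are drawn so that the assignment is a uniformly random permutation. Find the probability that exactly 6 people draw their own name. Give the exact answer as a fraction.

1/1440

Choose which 6 of the 8 are fixed: C(8,6) = 28 ways.
The remaining 2 must have no fixed point: D(2) = 1.
P = 28·1/40320 = 1/1440.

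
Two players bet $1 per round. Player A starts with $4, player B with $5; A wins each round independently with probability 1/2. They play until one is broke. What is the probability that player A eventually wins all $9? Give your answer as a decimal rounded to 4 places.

0.4444

With a fair step, P(i) = ½P(i−1) + ½P(i+1) with P(0)=0, P(9)=1 has the linear solution P(i) = i/9.
P(4) = 4/9 ≈ 0.4444.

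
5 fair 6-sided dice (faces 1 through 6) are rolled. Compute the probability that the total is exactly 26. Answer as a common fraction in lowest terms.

There are 6^5 = 7776 equally likely outcomes.
The number of ordered 5-tuples from {1,…,6} summing to 26 is 70.
P(sum = 26) = 70/7776 = 35/3888.

35/3888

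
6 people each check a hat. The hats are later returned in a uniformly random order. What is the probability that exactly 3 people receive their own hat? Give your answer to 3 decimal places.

0.056

Choose which 3 of the 6 are fixed: C(6,3) = 20 ways.
The remaining 3 must have no fixed point: D(3) = 2.
P = 20·2/720 = 1/18 ≈ 0.056.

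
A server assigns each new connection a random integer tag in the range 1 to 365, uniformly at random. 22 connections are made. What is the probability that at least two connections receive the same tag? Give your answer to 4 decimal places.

It's easier to compute the probability that all 22 are distinct.
P(all distinct) = 365/365 · 364/365 · ··· · 344/365 ≈ 0.5243.
So the probability of at least one match is 1 − 0.5243 = 0.4757.

0.4757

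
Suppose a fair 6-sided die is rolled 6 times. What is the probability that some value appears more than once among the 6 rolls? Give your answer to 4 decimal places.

P(all 6 different) = 6/6 · 5/6 · ··· · 1/6 ≈ 0.0154.
P(at least two equal) = 1 − 0.0154 = 0.9846.

0.9846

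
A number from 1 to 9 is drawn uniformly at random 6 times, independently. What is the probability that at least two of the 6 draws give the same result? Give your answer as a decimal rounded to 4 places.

0.8862

P(all 6 different) = 9/9 · 8/9 · ··· · 4/9 ≈ 0.1138.
P(at least two equal) = 1 − 0.1138 = 0.8862.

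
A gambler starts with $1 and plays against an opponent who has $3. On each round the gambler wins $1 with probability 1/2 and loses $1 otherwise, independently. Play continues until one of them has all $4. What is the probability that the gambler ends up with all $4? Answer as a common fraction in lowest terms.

With a fair step, P(i) = ½P(i−1) + ½P(i+1) with P(0)=0, P(4)=1 has the linear solution P(i) = i/4.
P(1) = 1/4.

1/4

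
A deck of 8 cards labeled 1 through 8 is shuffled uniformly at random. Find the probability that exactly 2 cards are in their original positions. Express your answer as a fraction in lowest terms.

53/288

Choose which 2 of the 8 are fixed: C(8,2) = 28 ways.
The remaining 6 must have no fixed point: D(6) = 265.
P = 28·265/40320 = 53/288.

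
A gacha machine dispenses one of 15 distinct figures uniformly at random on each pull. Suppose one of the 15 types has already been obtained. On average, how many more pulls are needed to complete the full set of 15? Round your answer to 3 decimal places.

Starting from 1 distinct type, each trial gives a new one with probability (15−i)/15 when i types are held, so the wait for the next new type is 15/(15−i).
E = 15/14 + 15/13 + 15/12 + 15/11 + 15/10 + 15/9 + 15/8 + 15/7 + 15/6 + 15/5 + 15/4 + 15/3 + 15/2 + 15/1 = 1171733/24024 ≈ 48.773.

48.773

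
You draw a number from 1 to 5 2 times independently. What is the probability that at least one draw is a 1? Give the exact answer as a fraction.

P(no draw is a 1) = (4/5)^2 = 16/25.
P(at least one) = 1 − 16/25 = 9/25.

9/25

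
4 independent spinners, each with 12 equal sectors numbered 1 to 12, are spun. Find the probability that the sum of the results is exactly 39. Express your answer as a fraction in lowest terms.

55/5184

There are 12^4 = 20736 equally likely outcomes.
The number of ordered 4-tuples from {1,…,12} summing to 39 is 220.
P(sum = 39) = 220/20736 = 55/5184.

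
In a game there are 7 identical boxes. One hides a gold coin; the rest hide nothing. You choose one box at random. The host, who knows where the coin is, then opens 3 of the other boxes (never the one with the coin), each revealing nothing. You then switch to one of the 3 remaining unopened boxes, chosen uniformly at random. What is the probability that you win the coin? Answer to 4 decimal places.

0.2857

Your original box holds the coin with probability 1/7, so the other 6 collectively hold it with probability 6/7.
The host can always find 3 empty boxes to open, so the reveals don't change that 6/7; it is now spread over the 3 remaining unopened boxes.
P(win by switching) = (6/7) · (1/3) = 2/7 ≈ 0.2857.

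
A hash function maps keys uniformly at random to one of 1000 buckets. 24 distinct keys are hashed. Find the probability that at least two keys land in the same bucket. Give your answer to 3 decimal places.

0.243

It's easier to compute the probability that all 24 are distinct.
P(all distinct) = 1000/1000 · 999/1000 · ··· · 977/1000 ≈ 0.757.
So the probability of at least one match is 1 − 0.757 = 0.243.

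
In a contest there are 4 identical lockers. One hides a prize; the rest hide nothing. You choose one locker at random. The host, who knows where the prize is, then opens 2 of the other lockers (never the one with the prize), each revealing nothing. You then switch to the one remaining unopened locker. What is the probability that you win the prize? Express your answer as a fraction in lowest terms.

Your original locker holds the prize with probability 1/4, so the other 3 collectively hold it with probability 3/4.
The host can always find 2 empty lockers to open, so the reveals don't change that 3/4; it is now spread over the 1 remaining unopened locker.
P(win by switching) = (3/4) · (1/1) = 3/4.

3/4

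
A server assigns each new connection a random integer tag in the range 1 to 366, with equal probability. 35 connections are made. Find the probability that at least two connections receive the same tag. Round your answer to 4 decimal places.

0.8135

It's easier to compute the probability that all 35 are distinct.
P(all distinct) = 366/366 · 365/366 · ··· · 332/366 ≈ 0.1865.
So the probability of at least one match is 1 − 0.1865 = 0.8135.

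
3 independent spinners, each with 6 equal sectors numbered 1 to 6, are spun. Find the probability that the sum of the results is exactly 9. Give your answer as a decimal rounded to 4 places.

0.1157

There are 6^3 = 216 equally likely outcomes.
The number of ordered 3-tuples from {1,…,6} summing to 9 is 25.
P(sum = 9) = 25/216 ≈ 0.1157.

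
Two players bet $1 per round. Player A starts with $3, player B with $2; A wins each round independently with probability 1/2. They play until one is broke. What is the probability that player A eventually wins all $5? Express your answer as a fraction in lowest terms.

3/5

With a fair step, P(i) = ½P(i−1) + ½P(i+1) with P(0)=0, P(5)=1 has the linear solution P(i) = i/5.
P(3) = 3/5.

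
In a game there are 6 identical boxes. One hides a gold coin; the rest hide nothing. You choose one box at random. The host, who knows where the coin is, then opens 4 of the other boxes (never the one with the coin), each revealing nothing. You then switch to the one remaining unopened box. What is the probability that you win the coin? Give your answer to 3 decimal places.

0.833

Your original box holds the coin with probability 1/6, so the other 5 collectively hold it with probability 5/6.
The host can always find 4 empty boxes to open, so the reveals don't change that 5/6; it is now spread over the 1 remaining unopened box.
P(win by switching) = (5/6) · (1/1) = 5/6 ≈ 0.833.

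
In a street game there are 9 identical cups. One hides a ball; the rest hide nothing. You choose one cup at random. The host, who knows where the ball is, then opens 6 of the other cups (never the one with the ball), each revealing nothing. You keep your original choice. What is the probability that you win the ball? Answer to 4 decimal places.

0.1111

The host can always open 6 empty cups regardless of your choice, so the reveals give no information about your original cup.
P(win by staying) = 1/9 ≈ 0.1111.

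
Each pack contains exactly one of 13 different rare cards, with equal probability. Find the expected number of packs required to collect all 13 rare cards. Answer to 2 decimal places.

After i distinct types are collected, each trial gives a new one with probability (13−i)/13, so the expected wait for the next new type is 13/(13−i).
E = 13/13 + 13/12 + 13/11 + 13/10 + 13/9 + 13/8 + 13/7 + 13/6 + 13/5 + 13/4 + 13/3 + 13/2 + 13/1 = 1145993/27720 ≈ 41.34.

41.34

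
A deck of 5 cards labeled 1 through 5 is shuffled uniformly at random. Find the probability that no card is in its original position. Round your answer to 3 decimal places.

This is the derangement probability: permutations of 5 with no fixed point.
D(5) = 5! · (1 − 1/1! + 1/2! − ··· + (−1)^5/5!) = 44.
P = 44/120 = 11/30 ≈ 0.367.

0.367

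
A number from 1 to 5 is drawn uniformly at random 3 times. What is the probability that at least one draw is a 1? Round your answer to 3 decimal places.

P(no draw is a 1) = (4/5)^3 ≈ 0.512.
P(at least one) = 1 − 0.512 = 0.488.

0.488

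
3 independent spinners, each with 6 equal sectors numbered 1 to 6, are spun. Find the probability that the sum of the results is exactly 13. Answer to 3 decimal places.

There are 6^3 = 216 equally likely outcomes.
The number of ordered 3-tuples from {1,…,6} summing to 13 is 21.
P(sum = 13) = 21/216 = 7/72 ≈ 0.097.

0.097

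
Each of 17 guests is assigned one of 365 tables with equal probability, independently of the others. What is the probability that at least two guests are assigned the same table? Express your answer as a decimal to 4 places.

0.3150

It's easier to compute the probability that all 17 are distinct.
P(all distinct) = 365/365 · 364/365 · ··· · 349/365 ≈ 0.6850.
So the probability of at least one match is 1 − 0.6850 = 0.3150.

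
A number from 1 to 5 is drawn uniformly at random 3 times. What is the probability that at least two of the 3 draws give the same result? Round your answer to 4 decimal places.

P(all 3 different) = 5/5 · 4/5 · ··· · 3/5 ≈ 0.4800.
P(at least two equal) = 1 − 0.4800 = 0.5200.

0.5200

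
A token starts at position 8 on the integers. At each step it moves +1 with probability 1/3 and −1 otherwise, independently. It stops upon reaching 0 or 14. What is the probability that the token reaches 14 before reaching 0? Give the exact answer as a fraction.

Let r = q/p = (2/3)/(1/3) = 2. The recurrence P(i) = p·P(i+1) + q·P(i−1) with P(0)=0, P(14)=1 gives P(i) = (1 − r^i)/(1 − r^14).
P(8) = (1 − (2)^8) / (1 − (2)^14) = 85/5461.

85/5461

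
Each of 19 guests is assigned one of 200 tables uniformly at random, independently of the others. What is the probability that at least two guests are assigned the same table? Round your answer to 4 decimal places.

It's easier to compute the probability that all 19 are distinct.
P(all distinct) = 200/200 · 199/200 · ··· · 182/200 ≈ 0.4137.
So the probability of at least one match is 1 − 0.4137 = 0.5863.

0.5863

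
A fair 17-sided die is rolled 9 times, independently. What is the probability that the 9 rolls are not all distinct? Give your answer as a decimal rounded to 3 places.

P(all 9 different) = 17/17 · 16/17 · ··· · 9/17 ≈ 0.074.
P(at least two equal) = 1 − 0.074 = 0.926.

0.926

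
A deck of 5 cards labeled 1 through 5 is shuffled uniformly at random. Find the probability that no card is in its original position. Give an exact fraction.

11/30

This is the derangement probability: permutations of 5 with no fixed point.
D(5) = 5! · (1 − 1/1! + 1/2! − ··· + (−1)^5/5!) = 44.
P = 44/120 = 11/30.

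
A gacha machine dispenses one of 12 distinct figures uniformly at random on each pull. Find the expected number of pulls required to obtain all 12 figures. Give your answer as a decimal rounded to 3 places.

After i distinct types are collected, each trial gives a new one with probability (12−i)/12, so the expected wait for the next new type is 12/(12−i).
E = 12/12 + 12/11 + 12/10 + 12/9 + 12/8 + 12/7 + 12/6 + 12/5 + 12/4 + 12/3 + 12/2 + 12/1 = 86021/2310 ≈ 37.239.

37.239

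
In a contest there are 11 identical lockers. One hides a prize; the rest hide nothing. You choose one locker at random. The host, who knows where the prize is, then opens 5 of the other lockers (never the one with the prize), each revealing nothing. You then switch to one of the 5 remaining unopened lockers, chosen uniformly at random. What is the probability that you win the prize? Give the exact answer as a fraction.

2/11

Your original locker holds the prize with probability 1/11, so the other 10 collectively hold it with probability 10/11.
The host can always find 5 empty lockers to open, so the reveals don't change that 10/11; it is now spread over the 5 remaining unopened lockers.
P(win by switching) = (10/11) · (1/5) = 2/11.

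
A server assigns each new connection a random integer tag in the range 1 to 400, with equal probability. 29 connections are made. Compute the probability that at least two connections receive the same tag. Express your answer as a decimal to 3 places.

0.647

It's easier to compute the probability that all 29 are distinct.
P(all distinct) = 400/400 · 399/400 · ··· · 372/400 ≈ 0.353.
So the probability of at least one match is 1 − 0.353 = 0.647.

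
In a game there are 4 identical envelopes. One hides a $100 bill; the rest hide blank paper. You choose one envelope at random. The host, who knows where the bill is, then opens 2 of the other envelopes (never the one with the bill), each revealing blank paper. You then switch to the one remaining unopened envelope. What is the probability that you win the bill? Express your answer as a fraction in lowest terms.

Your original envelope holds the bill with probability 1/4, so the other 3 collectively hold it with probability 3/4.
The host can always find 2 empty envelopes to open, so the reveals don't change that 3/4; it is now spread over the 1 remaining unopened envelope.
P(win by switching) = (3/4) · (1/1) = 3/4.

3/4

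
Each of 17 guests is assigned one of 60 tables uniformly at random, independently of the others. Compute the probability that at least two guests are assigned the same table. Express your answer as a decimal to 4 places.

0.9186

It's easier to compute the probability that all 17 are distinct.
P(all distinct) = 60/60 · 59/60 · ··· · 44/60 ≈ 0.0814.
So the probability of at least one match is 1 − 0.0814 = 0.9186.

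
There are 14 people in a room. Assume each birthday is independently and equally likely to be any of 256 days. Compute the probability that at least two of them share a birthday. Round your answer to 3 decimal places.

It's easier to compute the probability that all 14 are distinct.
P(all distinct) = 256/256 · 255/256 · ··· · 243/256 ≈ 0.696.
So the probability of at least one match is 1 − 0.696 = 0.304.

0.304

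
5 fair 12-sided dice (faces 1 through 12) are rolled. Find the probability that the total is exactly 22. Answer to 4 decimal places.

0.0215

There are 12^5 = 248832 equally likely outcomes.
The number of ordered 5-tuples from {1,…,12} summing to 22 is 5355.
P(sum = 22) = 5355/248832 = 595/27648 ≈ 0.0215.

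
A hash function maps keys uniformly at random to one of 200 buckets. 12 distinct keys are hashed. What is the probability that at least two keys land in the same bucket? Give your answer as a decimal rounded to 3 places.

0.286

It's easier to compute the probability that all 12 are distinct.
P(all distinct) = 200/200 · 199/200 · ··· · 189/200 ≈ 0.714.
So the probability of at least one match is 1 − 0.714 = 0.286.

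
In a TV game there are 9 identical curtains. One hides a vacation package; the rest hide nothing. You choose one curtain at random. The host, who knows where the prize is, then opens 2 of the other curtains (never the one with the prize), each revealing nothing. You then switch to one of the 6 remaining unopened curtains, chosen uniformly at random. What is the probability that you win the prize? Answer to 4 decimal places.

0.1481

Your original curtain holds the prize with probability 1/9, so the other 8 collectively hold it with probability 8/9.
The host can always find 2 empty curtains to open, so the reveals don't change that 8/9; it is now spread over the 6 remaining unopened curtains.
P(win by switching) = (8/9) · (1/6) = 4/27 ≈ 0.1481.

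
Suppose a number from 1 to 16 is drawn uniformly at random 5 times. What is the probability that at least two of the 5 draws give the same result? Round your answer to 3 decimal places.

P(all 5 different) = 16/16 · 15/16 · ··· · 12/16 ≈ 0.500.
P(at least two equal) = 1 − 0.500 = 0.500.

0.500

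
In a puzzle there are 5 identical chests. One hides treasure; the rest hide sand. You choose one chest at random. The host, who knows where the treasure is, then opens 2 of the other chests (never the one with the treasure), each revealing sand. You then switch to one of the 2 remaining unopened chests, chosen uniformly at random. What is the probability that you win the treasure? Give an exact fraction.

2/5

Your original chest holds the treasure with probability 1/5, so the other 4 collectively hold it with probability 4/5.
The host can always find 2 empty chests to open, so the reveals don't change that 4/5; it is now spread over the 2 remaining unopened chests.
P(win by switching) = (4/5) · (1/2) = 2/5.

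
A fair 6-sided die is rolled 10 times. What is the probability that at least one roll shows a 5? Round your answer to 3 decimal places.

P(no roll shows a 5) = (5/6)^10 ≈ 0.162.
P(at least one) = 1 − 0.162 = 0.838.

0.838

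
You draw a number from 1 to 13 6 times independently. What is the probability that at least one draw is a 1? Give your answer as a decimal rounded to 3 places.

0.381

P(no draw is a 1) = (12/13)^6 ≈ 0.619.
P(at least one) = 1 − 0.619 = 0.381.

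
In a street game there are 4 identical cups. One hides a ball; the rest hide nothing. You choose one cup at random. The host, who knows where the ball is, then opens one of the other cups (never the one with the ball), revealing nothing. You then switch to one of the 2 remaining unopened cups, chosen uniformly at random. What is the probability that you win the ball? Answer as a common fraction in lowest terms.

3/8

Your original cup holds the ball with probability 1/4, so the other 3 collectively hold it with probability 3/4.
The host can always find an empty cup to open, so this doesn't change that 3/4; it is now spread over the 2 remaining unopened cups.
P(win by switching) = (3/4) · (1/2) = 3/8.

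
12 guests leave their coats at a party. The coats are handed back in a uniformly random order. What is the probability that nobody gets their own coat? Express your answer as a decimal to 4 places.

0.3679

This is the derangement probability: permutations of 12 with no fixed point.
D(12) = 12! · (1 − 1/1! + 1/2! − ··· + (−1)^12/12!) = 176214841.
P = 176214841/479001600 = 16019531/43545600 ≈ 0.3679.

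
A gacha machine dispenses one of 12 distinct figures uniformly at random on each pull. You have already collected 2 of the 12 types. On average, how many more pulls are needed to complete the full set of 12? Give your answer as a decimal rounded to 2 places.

Starting from 2 distinct types, each trial gives a new one with probability (12−i)/12 when i types are held, so the wait for the next new type is 12/(12−i).
E = 12/10 + 12/9 + 12/8 + 12/7 + 12/6 + 12/5 + 12/4 + 12/3 + 12/2 + 12/1 = 7381/210 ≈ 35.15.

35.15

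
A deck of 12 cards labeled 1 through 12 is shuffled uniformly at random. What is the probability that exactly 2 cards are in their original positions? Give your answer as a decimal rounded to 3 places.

0.184

Choose which 2 of the 12 are fixed: C(12,2) = 66 ways.
The remaining 10 must have no fixed point: D(10) = 1334961.
P = 66·1334961/479001600 = 16481/89600 ≈ 0.184.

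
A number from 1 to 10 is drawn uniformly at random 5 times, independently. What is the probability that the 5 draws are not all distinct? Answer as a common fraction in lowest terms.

436/625

P(all 5 different) = 10/10 · 9/10 · ··· · 6/10 = 189/625.
P(at least two equal) = 1 − 189/625 = 436/625.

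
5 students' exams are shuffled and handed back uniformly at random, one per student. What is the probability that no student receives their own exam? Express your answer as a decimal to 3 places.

0.367

This is the derangement probability: permutations of 5 with no fixed point.
D(5) = 5! · (1 − 1/1! + 1/2! − ··· + (−1)^5/5!) = 44.
P = 44/120 = 11/30 ≈ 0.367.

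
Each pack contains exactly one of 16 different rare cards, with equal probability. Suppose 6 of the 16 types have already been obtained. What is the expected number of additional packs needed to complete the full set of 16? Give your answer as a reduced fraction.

Starting from 6 distinct types, each trial gives a new one with probability (16−i)/16 when i types are held, so the wait for the next new type is 16/(16−i).
E = 16/10 + 16/9 + 16/8 + 16/7 + 16/6 + 16/5 + 16/4 + 16/3 + 16/2 + 16/1 = 14762/315.

14762/315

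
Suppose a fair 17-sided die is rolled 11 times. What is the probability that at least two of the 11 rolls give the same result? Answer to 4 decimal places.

P(all 11 different) = 17/17 · 16/17 · ··· · 7/17 ≈ 0.0144.
P(at least two equal) = 1 − 0.0144 = 0.9856.

0.9856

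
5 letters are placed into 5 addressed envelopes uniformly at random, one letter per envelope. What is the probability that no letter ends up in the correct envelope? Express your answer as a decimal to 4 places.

This is the derangement probability: permutations of 5 with no fixed point.
D(5) = 5! · (1 − 1/1! + 1/2! − ··· + (−1)^5/5!) = 44.
P = 44/120 = 11/30 ≈ 0.3667.

0.3667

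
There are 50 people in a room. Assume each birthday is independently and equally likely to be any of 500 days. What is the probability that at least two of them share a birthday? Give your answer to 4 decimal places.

It's easier to compute the probability that all 50 are distinct.
P(all distinct) = 500/500 · 499/500 · ··· · 451/500 ≈ 0.0793.
So the probability of at least one match is 1 − 0.0793 = 0.9207.

0.9207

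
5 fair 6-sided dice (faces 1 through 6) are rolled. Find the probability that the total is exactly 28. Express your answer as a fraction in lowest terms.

5/2592

There are 6^5 = 7776 equally likely outcomes.
The number of ordered 5-tuples from {1,…,6} summing to 28 is 15.
P(sum = 28) = 15/7776 = 5/2592.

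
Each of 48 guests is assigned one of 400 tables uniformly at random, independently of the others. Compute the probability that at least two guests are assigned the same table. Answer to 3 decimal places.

0.947

It's easier to compute the probability that all 48 are distinct.
P(all distinct) = 400/400 · 399/400 · ··· · 353/400 ≈ 0.053.
So the probability of at least one match is 1 − 0.053 = 0.947.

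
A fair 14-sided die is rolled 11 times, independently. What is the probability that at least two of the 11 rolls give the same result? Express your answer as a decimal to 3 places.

P(all 11 different) = 14/14 · 13/14 · ··· · 4/14 ≈ 0.004.
P(at least two equal) = 1 − 0.004 = 0.996.

0.996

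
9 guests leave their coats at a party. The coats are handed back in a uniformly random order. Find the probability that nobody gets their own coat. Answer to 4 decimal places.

This is the derangement probability: permutations of 9 with no fixed point.
D(9) = 9! · (1 − 1/1! + 1/2! − ··· + (−1)^9/9!) = 133496.
P = 133496/362880 = 16687/45360 ≈ 0.3679.

0.3679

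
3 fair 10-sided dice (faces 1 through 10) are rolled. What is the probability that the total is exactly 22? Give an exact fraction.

9/200

There are 10^3 = 1000 equally likely outcomes.
The number of ordered 3-tuples from {1,…,10} summing to 22 is 45.
P(sum = 22) = 45/1000 = 9/200.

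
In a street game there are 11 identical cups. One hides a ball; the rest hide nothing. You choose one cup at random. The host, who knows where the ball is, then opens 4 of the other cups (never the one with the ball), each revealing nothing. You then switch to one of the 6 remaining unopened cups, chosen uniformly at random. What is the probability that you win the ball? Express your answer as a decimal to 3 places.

Your original cup holds the ball with probability 1/11, so the other 10 collectively hold it with probability 10/11.
The host can always find 4 empty cups to open, so the reveals don't change that 10/11; it is now spread over the 6 remaining unopened cups.
P(win by switching) = (10/11) · (1/6) = 5/33 ≈ 0.152.

0.152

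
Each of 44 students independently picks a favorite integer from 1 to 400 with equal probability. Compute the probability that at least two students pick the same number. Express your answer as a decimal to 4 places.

It's easier to compute the probability that all 44 are distinct.
P(all distinct) = 400/400 · 399/400 · ··· · 357/400 ≈ 0.0858.
So the probability of at least one match is 1 − 0.0858 = 0.9142.

0.9142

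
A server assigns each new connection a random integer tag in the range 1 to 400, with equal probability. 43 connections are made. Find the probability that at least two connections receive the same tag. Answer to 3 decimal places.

It's easier to compute the probability that all 43 are distinct.
P(all distinct) = 400/400 · 399/400 · ··· · 358/400 ≈ 0.096.
So the probability of at least one match is 1 − 0.096 = 0.904.

0.904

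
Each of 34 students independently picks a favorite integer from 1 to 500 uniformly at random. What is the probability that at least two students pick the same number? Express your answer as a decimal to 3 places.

It's easier to compute the probability that all 34 are distinct.
P(all distinct) = 500/500 · 499/500 · ··· · 467/500 ≈ 0.317.
So the probability of at least one match is 1 − 0.317 = 0.683.

0.683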